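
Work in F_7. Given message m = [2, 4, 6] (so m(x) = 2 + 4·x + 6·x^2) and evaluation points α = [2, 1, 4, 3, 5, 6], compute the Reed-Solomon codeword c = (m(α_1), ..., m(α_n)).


c = [6, 5, 2, 5, 4, 4]

Message polynomial: m(x) = 2 + 4·x + 6·x^2 (mod 7).
For each evaluation point α_i, compute m(α_i) mod 7:
  α_1 = 2: Horner steps 6 → 2 → 6, so m(2) = 6.
  α_2 = 1: Horner steps 6 → 3 → 5, so m(1) = 5.
  α_3 = 4: Horner steps 6 → 0 → 2, so m(4) = 2.
  α_4 = 3: Horner steps 6 → 1 → 5, so m(3) = 5.
  α_5 = 5: Horner steps 6 → 6 → 4, so m(5) = 4.
  α_6 = 6: Horner steps 6 → 5 → 4, so m(6) = 4.
Codeword c = [6, 5, 2, 5, 4, 4] ∈ F_7^6.


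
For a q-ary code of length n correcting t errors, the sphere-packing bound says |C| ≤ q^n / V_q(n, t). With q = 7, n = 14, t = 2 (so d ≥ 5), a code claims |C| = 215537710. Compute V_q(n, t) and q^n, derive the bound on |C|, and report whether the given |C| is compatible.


V_q(n, t) = 3361, q^n = 678223072849, Hamming bound = 201792047, |C| = 215537710 > bound (violated).

Step 1: Compute V_q(n, t) = Σ_{j=0}^2 C(n, j) (q−1)^j.
  j = 0: C(14,0)·(6)^0 = 1·1 = 1.
  j = 1: C(14,1)·(6)^1 = 14·6 = 84.
  j = 2: C(14,2)·(6)^2 = 91·36 = 3276.
  V_q(n, t) = 1 + 84 + 3276 = 3361.
Step 2: q^n = 7^14 = 678223072849.
Step 3: Hamming bound ⌊q^n / V_q(n,t)⌋ = ⌊678223072849/3361⌋ = 201792047.
Step 4: Compare |C| = 215537710 to 201792047: violated.
The claimed |C| lies above the Hamming bound, so no 7-ary code of length 14 with d ≥ 5 can have 215537710 codewords.


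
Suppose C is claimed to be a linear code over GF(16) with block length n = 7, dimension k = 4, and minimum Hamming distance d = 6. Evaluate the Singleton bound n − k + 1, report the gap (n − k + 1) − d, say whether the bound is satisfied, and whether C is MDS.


Singleton RHS = n − k + 1 = 4, slack = -2, bound violated (no such code; not MDS).

Singleton bound: d ≤ n − k + 1.
Here n = 7, k = 4, so n − k + 1 = 4.
Given d = 6, check d ≤ 4: NO.
Slack = (n − k + 1) − d = -2.
The slack is negative: d = 6 exceeds n − k + 1 = 4 by 2, so the Singleton bound is violated and no linear [7, 4, 6]_16 code can exist. In particular it is not MDS (MDS requires d = n − k + 1 exactly).
Description: the claimed parameters are [7, 4, 6]_16; such a code would be impossible (violates the Singleton bound).


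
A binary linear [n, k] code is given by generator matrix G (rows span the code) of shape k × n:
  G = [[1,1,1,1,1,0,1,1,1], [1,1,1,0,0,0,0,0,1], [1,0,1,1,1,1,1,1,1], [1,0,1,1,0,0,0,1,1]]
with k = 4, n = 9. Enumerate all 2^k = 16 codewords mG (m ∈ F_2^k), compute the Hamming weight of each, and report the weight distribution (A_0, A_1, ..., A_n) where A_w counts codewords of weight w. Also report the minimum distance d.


Weight distribution: A_0 = 1, A_2 = 1, A_3 = 4, A_4 = 3, A_5 = 2, A_6 = 1, A_7 = 2, A_8 = 2. Minimum distance d = 2.

Enumerate all 2^4 = 16 messages m ∈ F_2^4.
For each, compute codeword c = mG in F_2^9, then tally its weight.
  m = 0000 → c = 000000000, weight = 0.
  m = 1000 → c = 111110111, weight = 8.
  m = 0100 → c = 111000001, weight = 4.
  m = 1100 → c = 000110110, weight = 4.
  m = 0010 → c = 101111111, weight = 8.
  m = 1010 → c = 010001000, weight = 2.
  m = 0110 → c = 010111110, weight = 6.
  m = 1110 → c = 101001001, weight = 4.
  m = 0001 → c = 101100011, weight = 5.
  m = 1001 → c = 010010100, weight = 3.
  m = 0101 → c = 010100010, weight = 3.
  m = 1101 → c = 101010101, weight = 5.
  m = 0011 → c = 000011100, weight = 3.
  m = 1011 → c = 111101011, weight = 7.
  m = 0111 → c = 111011101, weight = 7.
  m = 1111 → c = 000101010, weight = 3.
Tally weights:
  weight 0: 1 codewords.
  weight 2: 1 codewords.
  weight 3: 4 codewords.
  weight 4: 3 codewords.
  weight 5: 2 codewords.
  weight 6: 1 codewords.
  weight 7: 2 codewords.
  weight 8: 2 codewords.
Minimum distance d = smallest w > 0 with A_w > 0 = 2.
Sanity: Σ A_w = 16 = 2^4 = 16 ✓.


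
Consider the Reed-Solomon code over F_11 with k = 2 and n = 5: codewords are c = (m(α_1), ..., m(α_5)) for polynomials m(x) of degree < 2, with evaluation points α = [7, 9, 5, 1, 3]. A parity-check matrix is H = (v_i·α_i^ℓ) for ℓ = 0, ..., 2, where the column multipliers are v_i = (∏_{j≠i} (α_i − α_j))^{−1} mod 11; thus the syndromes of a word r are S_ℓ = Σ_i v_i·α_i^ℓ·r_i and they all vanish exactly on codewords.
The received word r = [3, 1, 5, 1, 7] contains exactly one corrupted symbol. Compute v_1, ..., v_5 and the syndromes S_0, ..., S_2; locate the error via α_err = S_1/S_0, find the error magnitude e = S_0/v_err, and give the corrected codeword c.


S = (8, 8, 8), error at position 4, error magnitude e = 3, c = [3, 1, 5, 9, 7].

Step 1: column multipliers v_i = (∏_{j≠i}(α_i − α_j))^{−1} mod 11.
  i = 1 (α = 7): (7−9)(7−5)(7−1)(7−3) = (−2)·2·6·4 = −96 ≡ 3, so v_1 = 3^{−1} = 4 (mod 11).
  i = 2 (α = 9): (9−7)(9−5)(9−1)(9−3) = 2·4·8·6 = 384 ≡ 10, so v_2 = 10^{−1} = 10 (mod 11).
  i = 3 (α = 5): (5−7)(5−9)(5−1)(5−3) = (−2)·(−4)·4·2 = 64 ≡ 9, so v_3 = 9^{−1} = 5 (mod 11).
  i = 4 (α = 1): (1−7)(1−9)(1−5)(1−3) = (−6)·(−8)·(−4)·(−2) = 384 ≡ 10, so v_4 = 10^{−1} = 10 (mod 11).
  i = 5 (α = 3): (3−7)(3−9)(3−5)(3−1) = (−4)·(−6)·(−2)·2 = −96 ≡ 3, so v_5 = 3^{−1} = 4 (mod 11).
  v = [4, 10, 5, 10, 4].
Step 2: syndromes of r = [3, 1, 5, 1, 7] (all sums mod 11).
  S_0 = Σ v_i r_i = 4·3 + 10·1 + 5·5 + 10·1 + 4·7 = 85 ≡ 8.
  S_1 = Σ v_i α_i r_i = 4·7·3 + 10·9·1 + 5·5·5 + 10·1·1 + 4·3·7 = 393 ≡ 8.
  α_i^2 mod 11 = [5, 4, 3, 1, 9].
  S_2 = Σ v_i α_i^2 r_i = 4·5·3 + 10·4·1 + 5·3·5 + 10·1·1 + 4·9·7 = 437 ≡ 8.
  S = (8, 8, 8) ≠ 0, so r is not a codeword (an error is present).
Step 3: locate the error. For a single error e at position i, S_ℓ = v_i·e·α_i^ℓ, so α_err = S_1/S_0.
  S_0^{−1} = 8^{−1} = 7 (mod 11), so α_err = 8·7 = 56 ≡ 1 = α_4. Error position i = 4.
  Consistency check: S_2/S_1 = 8·7 = 56 ≡ 1 = α_err ✓ (single-error assumption holds).
Step 4: error magnitude e = S_0/v_4 = S_0·∏_{j≠4}(α_4 − α_j) = 8·10 = 80 ≡ 3 (mod 11).
Step 5: correct position 4: c_4 = r_4 − e = 1 − 3 ≡ 9 (mod 11). Hence c = [3, 1, 5, 9, 7].
  Check: interpolating c through the α_i gives m(x) = 10 + 10·x (degree < 2) with m(α_i) = c_i for every i, so c is indeed a codeword.


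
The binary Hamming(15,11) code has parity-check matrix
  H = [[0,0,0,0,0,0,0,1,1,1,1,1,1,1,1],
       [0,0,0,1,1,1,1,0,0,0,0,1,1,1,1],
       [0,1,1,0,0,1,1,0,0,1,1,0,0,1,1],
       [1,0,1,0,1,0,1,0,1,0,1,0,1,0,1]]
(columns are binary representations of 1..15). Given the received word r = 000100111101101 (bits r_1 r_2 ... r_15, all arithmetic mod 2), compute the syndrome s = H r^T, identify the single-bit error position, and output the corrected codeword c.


s = (0, 1, 1, 0)^T, error position = 6, corrected codeword c = 000101111101101

Compute s = H r^T mod 2 one row at a time:
  s_1 = 1 + 1 + 1 + 0 + 1 + 1 + 0 + 1 = 6 ≡ 0 (mod 2).
  s_2 = 1 + 0 + 0 + 1 + 1 + 1 + 0 + 1 = 5 ≡ 1 (mod 2).
  s_3 = 0 + 0 + 0 + 1 + 1 + 0 + 0 + 1 = 3 ≡ 1 (mod 2).
  s_4 = 0 + 0 + 0 + 1 + 1 + 0 + 1 + 1 = 4 ≡ 0 (mod 2).
s = (0, 1, 1, 0)^T — this equals column 6 of H (binary 0110), so error is at position 6.
Correct: flip bit 6 of r = 000100111101101 to get c = 000101111101101.


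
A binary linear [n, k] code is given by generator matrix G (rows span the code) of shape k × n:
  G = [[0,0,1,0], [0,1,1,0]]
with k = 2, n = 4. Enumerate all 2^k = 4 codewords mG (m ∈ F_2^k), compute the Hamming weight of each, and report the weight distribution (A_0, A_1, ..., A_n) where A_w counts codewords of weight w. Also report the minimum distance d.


Weight distribution: A_0 = 1, A_1 = 2, A_2 = 1. Minimum distance d = 1.

Enumerate all 2^2 = 4 messages m ∈ F_2^2.
For each, compute codeword c = mG in F_2^4, then tally its weight.
  m = 00 → c = 0000, weight = 0.
  m = 10 → c = 0010, weight = 1.
  m = 01 → c = 0110, weight = 2.
  m = 11 → c = 0100, weight = 1.
Tally weights:
  weight 0: 1 codewords.
  weight 1: 2 codewords.
  weight 2: 1 codewords.
Minimum distance d = smallest w > 0 with A_w > 0 = 1.
Sanity: Σ A_w = 4 = 2^2 = 4 ✓.


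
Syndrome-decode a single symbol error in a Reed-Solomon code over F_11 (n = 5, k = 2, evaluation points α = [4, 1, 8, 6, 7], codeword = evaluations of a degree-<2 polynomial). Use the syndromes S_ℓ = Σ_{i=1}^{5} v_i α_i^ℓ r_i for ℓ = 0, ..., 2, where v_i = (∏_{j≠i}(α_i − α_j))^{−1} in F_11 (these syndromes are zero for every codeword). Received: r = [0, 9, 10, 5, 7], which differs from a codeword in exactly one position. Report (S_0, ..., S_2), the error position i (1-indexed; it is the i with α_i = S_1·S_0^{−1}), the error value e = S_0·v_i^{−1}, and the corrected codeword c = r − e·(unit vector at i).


S = (4, 6, 9), error at position 5, error magnitude e = 5, c = [0, 9, 10, 5, 2].

Step 1: column multipliers v_i = (∏_{j≠i}(α_i − α_j))^{−1} mod 11.
  i = 1 (α = 4): (4−1)(4−8)(4−6)(4−7) = 3·(−4)·(−2)·(−3) = −72 ≡ 5, so v_1 = 5^{−1} = 9 (mod 11).
  i = 2 (α = 1): (1−4)(1−8)(1−6)(1−7) = (−3)·(−7)·(−5)·(−6) = 630 ≡ 3, so v_2 = 3^{−1} = 4 (mod 11).
  i = 3 (α = 8): (8−4)(8−1)(8−6)(8−7) = 4·7·2·1 = 56 ≡ 1, so v_3 = 1^{−1} = 1 (mod 11).
  i = 4 (α = 6): (6−4)(6−1)(6−8)(6−7) = 2·5·(−2)·(−1) = 20 ≡ 9, so v_4 = 9^{−1} = 5 (mod 11).
  i = 5 (α = 7): (7−4)(7−1)(7−8)(7−6) = 3·6·(−1)·1 = −18 ≡ 4, so v_5 = 4^{−1} = 3 (mod 11).
  v = [9, 4, 1, 5, 3].
Step 2: syndromes of r = [0, 9, 10, 5, 7] (all sums mod 11).
  S_0 = Σ v_i r_i = 9·0 + 4·9 + 1·10 + 5·5 + 3·7 = 92 ≡ 4.
  S_1 = Σ v_i α_i r_i = 9·4·0 + 4·1·9 + 1·8·10 + 5·6·5 + 3·7·7 = 413 ≡ 6.
  α_i^2 mod 11 = [5, 1, 9, 3, 5].
  S_2 = Σ v_i α_i^2 r_i = 9·5·0 + 4·1·9 + 1·9·10 + 5·3·5 + 3·5·7 = 306 ≡ 9.
  S = (4, 6, 9) ≠ 0, so r is not a codeword (an error is present).
Step 3: locate the error. For a single error e at position i, S_ℓ = v_i·e·α_i^ℓ, so α_err = S_1/S_0.
  S_0^{−1} = 4^{−1} = 3 (mod 11), so α_err = 6·3 = 18 ≡ 7 = α_5. Error position i = 5.
  Consistency check: S_2/S_1 = 9·2 = 18 ≡ 7 = α_err ✓ (single-error assumption holds).
Step 4: error magnitude e = S_0/v_5 = S_0·∏_{j≠5}(α_5 − α_j) = 4·4 = 16 ≡ 5 (mod 11).
Step 5: correct position 5: c_5 = r_5 − e = 7 − 5 ≡ 2 (mod 11). Hence c = [0, 9, 10, 5, 2].
  Check: interpolating c through the α_i gives m(x) = 1 + 8·x (degree < 2) with m(α_i) = c_i for every i, so c is indeed a codeword.


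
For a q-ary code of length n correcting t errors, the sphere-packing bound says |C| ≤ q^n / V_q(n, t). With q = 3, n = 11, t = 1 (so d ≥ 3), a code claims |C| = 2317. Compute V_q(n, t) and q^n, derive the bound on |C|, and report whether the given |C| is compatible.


V_q(n, t) = 23, q^n = 177147, Hamming bound = 7702, |C| = 2317 ≤ bound (satisfied).

Step 1: Compute V_q(n, t) = Σ_{j=0}^1 C(n, j) (q−1)^j.
  j = 0: C(11,0)·(2)^0 = 1·1 = 1.
  j = 1: C(11,1)·(2)^1 = 11·2 = 22.
  V_q(n, t) = 1 + 22 = 23.
Step 2: q^n = 3^11 = 177147.
Step 3: Hamming bound ⌊q^n / V_q(n,t)⌋ = ⌊177147/23⌋ = 7702.
Step 4: Compare |C| = 2317 to 7702: satisfied.
The claimed |C| lies below the Hamming bound.


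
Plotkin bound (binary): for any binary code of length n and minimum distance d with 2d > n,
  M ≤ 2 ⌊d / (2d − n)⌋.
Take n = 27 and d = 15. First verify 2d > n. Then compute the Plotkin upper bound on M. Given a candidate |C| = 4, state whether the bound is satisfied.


Plotkin bound M ≤ 10; given |C| = 4 ≤ bound (satisfied).

Check applicability: 2d = 30, n = 27.
2d − n = 3 > 0, so Plotkin applies.
Compute d/(2d−n) = 15/3 ≈ 5.0000.
⌊d/(2d−n)⌋ = 5.
Plotkin bound: M ≤ 2·5 = 10.
Given |C| = 4, check: satisfied.
This |C| is below the Plotkin bound.


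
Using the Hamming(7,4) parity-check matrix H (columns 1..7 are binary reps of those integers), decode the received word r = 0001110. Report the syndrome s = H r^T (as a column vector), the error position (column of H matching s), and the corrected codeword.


s = (1, 1, 1)^T, error position = 7, corrected codeword c = 0001111

Compute s = H r^T mod 2 one row at a time:
  s_1 = 1 + 1 + 1 + 0 = 3 ≡ 1 (mod 2).
  s_2 = 0 + 0 + 1 + 0 = 1 ≡ 1 (mod 2).
  s_3 = 0 + 0 + 1 + 0 = 1 ≡ 1 (mod 2).
s = (1, 1, 1)^T — this equals column 7 of H (binary 111), so error is at position 7.
Correct: flip bit 7 of r = 0001110 to get c = 0001111.


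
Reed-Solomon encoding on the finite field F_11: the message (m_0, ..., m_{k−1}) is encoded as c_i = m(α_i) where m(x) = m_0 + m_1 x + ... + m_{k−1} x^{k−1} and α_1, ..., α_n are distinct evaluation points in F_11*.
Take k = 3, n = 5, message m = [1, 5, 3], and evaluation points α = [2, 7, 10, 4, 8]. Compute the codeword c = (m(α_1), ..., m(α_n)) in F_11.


c = [1, 7, 10, 3, 2]

Message polynomial: m(x) = 1 + 5·x + 3·x^2 (mod 11).
For each evaluation point α_i, compute m(α_i) mod 11:
  α_1 = 2: Horner steps 3 → 0 → 1, so m(2) = 1.
  α_2 = 7: Horner steps 3 → 4 → 7, so m(7) = 7.
  α_3 = 10: Horner steps 3 → 2 → 10, so m(10) = 10.
  α_4 = 4: Horner steps 3 → 6 → 3, so m(4) = 3.
  α_5 = 8: Horner steps 3 → 7 → 2, so m(8) = 2.
Codeword c = [1, 7, 10, 3, 2] ∈ F_11^5.


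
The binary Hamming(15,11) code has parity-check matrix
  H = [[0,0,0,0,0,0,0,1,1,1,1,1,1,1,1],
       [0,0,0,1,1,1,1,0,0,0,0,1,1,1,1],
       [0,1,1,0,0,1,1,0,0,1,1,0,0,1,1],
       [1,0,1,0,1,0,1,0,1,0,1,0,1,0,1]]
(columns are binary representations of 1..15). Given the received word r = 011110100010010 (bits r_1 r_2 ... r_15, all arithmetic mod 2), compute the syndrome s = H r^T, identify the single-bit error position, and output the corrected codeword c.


s = (0, 0, 1, 0)^T, error position = 2, corrected codeword c = 001110100010010

Compute s = H r^T mod 2 one row at a time:
  s_1 = 0 + 0 + 0 + 1 + 0 + 0 + 1 + 0 = 2 ≡ 0 (mod 2).
  s_2 = 1 + 1 + 0 + 1 + 0 + 0 + 1 + 0 = 4 ≡ 0 (mod 2).
  s_3 = 1 + 1 + 0 + 1 + 0 + 1 + 1 + 0 = 5 ≡ 1 (mod 2).
  s_4 = 0 + 1 + 1 + 1 + 0 + 1 + 0 + 0 = 4 ≡ 0 (mod 2).
s = (0, 0, 1, 0)^T — this equals column 2 of H (binary 0010), so error is at position 2.
Correct: flip bit 2 of r = 011110100010010 to get c = 001110100010010.


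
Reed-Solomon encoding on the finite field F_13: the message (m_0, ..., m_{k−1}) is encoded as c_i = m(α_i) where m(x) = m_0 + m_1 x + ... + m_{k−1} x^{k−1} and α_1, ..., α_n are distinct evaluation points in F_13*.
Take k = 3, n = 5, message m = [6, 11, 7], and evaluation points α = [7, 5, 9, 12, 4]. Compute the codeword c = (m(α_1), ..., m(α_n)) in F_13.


c = [10, 2, 9, 2, 6]

Message polynomial: m(x) = 6 + 11·x + 7·x^2 (mod 13).
For each evaluation point α_i, compute m(α_i) mod 13:
  α_1 = 7: Horner steps 7 → 8 → 10, so m(7) = 10.
  α_2 = 5: Horner steps 7 → 7 → 2, so m(5) = 2.
  α_3 = 9: Horner steps 7 → 9 → 9, so m(9) = 9.
  α_4 = 12: Horner steps 7 → 4 → 2, so m(12) = 2.
  α_5 = 4: Horner steps 7 → 0 → 6, so m(4) = 6.
Codeword c = [10, 2, 9, 2, 6] ∈ F_13^5.


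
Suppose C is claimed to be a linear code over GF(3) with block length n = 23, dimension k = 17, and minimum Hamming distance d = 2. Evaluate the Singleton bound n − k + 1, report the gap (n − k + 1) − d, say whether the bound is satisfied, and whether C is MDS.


Singleton RHS = n − k + 1 = 7, slack = 5, bound satisfied, not MDS.

Singleton bound: d ≤ n − k + 1.
Here n = 23, k = 17, so n − k + 1 = 7.
Given d = 2, check d ≤ 7: YES.
Slack = (n − k + 1) − d = 5.
The code is NOT MDS (slack = 5 > 0).
Description: the claimed parameters are [23, 17, 2]_3; such a code would be non-MDS.


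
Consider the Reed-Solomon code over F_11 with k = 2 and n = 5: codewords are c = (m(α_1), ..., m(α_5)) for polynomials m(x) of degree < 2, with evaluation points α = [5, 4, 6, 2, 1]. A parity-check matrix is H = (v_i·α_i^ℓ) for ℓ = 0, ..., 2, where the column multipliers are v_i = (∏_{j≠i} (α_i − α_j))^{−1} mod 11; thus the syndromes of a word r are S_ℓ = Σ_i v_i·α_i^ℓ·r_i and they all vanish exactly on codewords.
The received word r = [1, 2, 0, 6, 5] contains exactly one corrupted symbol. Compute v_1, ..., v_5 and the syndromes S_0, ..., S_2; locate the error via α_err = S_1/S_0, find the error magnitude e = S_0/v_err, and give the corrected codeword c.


S = (10, 9, 7), error at position 4, error magnitude e = 2, c = [1, 2, 0, 4, 5].

Step 1: column multipliers v_i = (∏_{j≠i}(α_i − α_j))^{−1} mod 11.
  i = 1 (α = 5): (5−4)(5−6)(5−2)(5−1) = 1·(−1)·3·4 = −12 ≡ 10, so v_1 = 10^{−1} = 10 (mod 11).
  i = 2 (α = 4): (4−5)(4−6)(4−2)(4−1) = (−1)·(−2)·2·3 = 12 ≡ 1, so v_2 = 1^{−1} = 1 (mod 11).
  i = 3 (α = 6): (6−5)(6−4)(6−2)(6−1) = 1·2·4·5 = 40 ≡ 7, so v_3 = 7^{−1} = 8 (mod 11).
  i = 4 (α = 2): (2−5)(2−4)(2−6)(2−1) = (−3)·(−2)·(−4)·1 = −24 ≡ 9, so v_4 = 9^{−1} = 5 (mod 11).
  i = 5 (α = 1): (1−5)(1−4)(1−6)(1−2) = (−4)·(−3)·(−5)·(−1) = 60 ≡ 5, so v_5 = 5^{−1} = 9 (mod 11).
  v = [10, 1, 8, 5, 9].
Step 2: syndromes of r = [1, 2, 0, 6, 5] (all sums mod 11).
  S_0 = Σ v_i r_i = 10·1 + 1·2 + 8·0 + 5·6 + 9·5 = 87 ≡ 10.
  S_1 = Σ v_i α_i r_i = 10·5·1 + 1·4·2 + 8·6·0 + 5·2·6 + 9·1·5 = 163 ≡ 9.
  α_i^2 mod 11 = [3, 5, 3, 4, 1].
  S_2 = Σ v_i α_i^2 r_i = 10·3·1 + 1·5·2 + 8·3·0 + 5·4·6 + 9·1·5 = 205 ≡ 7.
  S = (10, 9, 7) ≠ 0, so r is not a codeword (an error is present).
Step 3: locate the error. For a single error e at position i, S_ℓ = v_i·e·α_i^ℓ, so α_err = S_1/S_0.
  S_0^{−1} = 10^{−1} = 10 (mod 11), so α_err = 9·10 = 90 ≡ 2 = α_4. Error position i = 4.
  Consistency check: S_2/S_1 = 7·5 = 35 ≡ 2 = α_err ✓ (single-error assumption holds).
Step 4: error magnitude e = S_0/v_4 = S_0·∏_{j≠4}(α_4 − α_j) = 10·9 = 90 ≡ 2 (mod 11).
Step 5: correct position 4: c_4 = r_4 − e = 6 − 2 ≡ 4 (mod 11). Hence c = [1, 2, 0, 4, 5].
  Check: interpolating c through the α_i gives m(x) = 6 + 10·x (degree < 2) with m(α_i) = c_i for every i, so c is indeed a codeword.


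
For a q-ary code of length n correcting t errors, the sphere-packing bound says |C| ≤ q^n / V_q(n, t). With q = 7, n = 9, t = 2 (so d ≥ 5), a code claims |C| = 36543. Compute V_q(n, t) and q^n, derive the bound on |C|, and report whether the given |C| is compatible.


V_q(n, t) = 1351, q^n = 40353607, Hamming bound = 29869, |C| = 36543 > bound (violated).

Step 1: Compute V_q(n, t) = Σ_{j=0}^2 C(n, j) (q−1)^j.
  j = 0: C(9,0)·(6)^0 = 1·1 = 1.
  j = 1: C(9,1)·(6)^1 = 9·6 = 54.
  j = 2: C(9,2)·(6)^2 = 36·36 = 1296.
  V_q(n, t) = 1 + 54 + 1296 = 1351.
Step 2: q^n = 7^9 = 40353607.
Step 3: Hamming bound ⌊q^n / V_q(n,t)⌋ = ⌊40353607/1351⌋ = 29869.
Step 4: Compare |C| = 36543 to 29869: violated.
The claimed |C| lies above the Hamming bound, so no 7-ary code of length 9 with d ≥ 5 can have 36543 codewords.


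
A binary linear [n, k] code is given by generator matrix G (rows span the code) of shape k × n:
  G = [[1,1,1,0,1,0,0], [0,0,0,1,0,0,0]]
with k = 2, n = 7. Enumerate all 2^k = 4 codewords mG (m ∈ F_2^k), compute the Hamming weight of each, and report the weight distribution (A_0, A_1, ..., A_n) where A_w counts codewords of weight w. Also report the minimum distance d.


Weight distribution: A_0 = 1, A_1 = 1, A_4 = 1, A_5 = 1. Minimum distance d = 1.

Enumerate all 2^2 = 4 messages m ∈ F_2^2.
For each, compute codeword c = mG in F_2^7, then tally its weight.
  m = 00 → c = 0000000, weight = 0.
  m = 10 → c = 1110100, weight = 4.
  m = 01 → c = 0001000, weight = 1.
  m = 11 → c = 1111100, weight = 5.
Tally weights:
  weight 0: 1 codewords.
  weight 1: 1 codewords.
  weight 4: 1 codewords.
  weight 5: 1 codewords.
Minimum distance d = smallest w > 0 with A_w > 0 = 1.
Sanity: Σ A_w = 4 = 2^2 = 4 ✓.


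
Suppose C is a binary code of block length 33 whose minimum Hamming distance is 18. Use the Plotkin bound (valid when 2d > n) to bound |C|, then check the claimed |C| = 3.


Plotkin bound M ≤ 12; given |C| = 3 ≤ bound (satisfied).

Check applicability: 2d = 36, n = 33.
2d − n = 3 > 0, so Plotkin applies.
Compute d/(2d−n) = 18/3 ≈ 6.0000.
⌊d/(2d−n)⌋ = 6.
Plotkin bound: M ≤ 2·6 = 12.
Given |C| = 3, check: satisfied.
This |C| is below the Plotkin bound.


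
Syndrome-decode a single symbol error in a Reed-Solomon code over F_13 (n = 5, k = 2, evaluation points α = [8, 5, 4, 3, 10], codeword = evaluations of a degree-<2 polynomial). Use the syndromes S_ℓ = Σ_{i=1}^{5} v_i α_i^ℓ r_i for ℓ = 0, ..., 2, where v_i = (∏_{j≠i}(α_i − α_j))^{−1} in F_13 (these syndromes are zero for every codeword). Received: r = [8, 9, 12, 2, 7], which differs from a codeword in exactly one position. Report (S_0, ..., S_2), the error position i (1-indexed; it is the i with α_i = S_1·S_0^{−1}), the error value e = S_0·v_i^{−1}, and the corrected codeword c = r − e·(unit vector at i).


S = (6, 9, 7), error at position 1, error magnitude e = 8, c = [0, 9, 12, 2, 7].

Step 1: column multipliers v_i = (∏_{j≠i}(α_i − α_j))^{−1} mod 13.
  i = 1 (α = 8): (8−5)(8−4)(8−3)(8−10) = 3·4·5·(−2) = −120 ≡ 10, so v_1 = 10^{−1} = 4 (mod 13).
  i = 2 (α = 5): (5−8)(5−4)(5−3)(5−10) = (−3)·1·2·(−5) = 30 ≡ 4, so v_2 = 4^{−1} = 10 (mod 13).
  i = 3 (α = 4): (4−8)(4−5)(4−3)(4−10) = (−4)·(−1)·1·(−6) = −24 ≡ 2, so v_3 = 2^{−1} = 7 (mod 13).
  i = 4 (α = 3): (3−8)(3−5)(3−4)(3−10) = (−5)·(−2)·(−1)·(−7) = 70 ≡ 5, so v_4 = 5^{−1} = 8 (mod 13).
  i = 5 (α = 10): (10−8)(10−5)(10−4)(10−3) = 2·5·6·7 = 420 ≡ 4, so v_5 = 4^{−1} = 10 (mod 13).
  v = [4, 10, 7, 8, 10].
Step 2: syndromes of r = [8, 9, 12, 2, 7] (all sums mod 13).
  S_0 = Σ v_i r_i = 4·8 + 10·9 + 7·12 + 8·2 + 10·7 = 292 ≡ 6.
  S_1 = Σ v_i α_i r_i = 4·8·8 + 10·5·9 + 7·4·12 + 8·3·2 + 10·10·7 = 1790 ≡ 9.
  α_i^2 mod 13 = [12, 12, 3, 9, 9].
  S_2 = Σ v_i α_i^2 r_i = 4·12·8 + 10·12·9 + 7·3·12 + 8·9·2 + 10·9·7 = 2490 ≡ 7.
  S = (6, 9, 7) ≠ 0, so r is not a codeword (an error is present).
Step 3: locate the error. For a single error e at position i, S_ℓ = v_i·e·α_i^ℓ, so α_err = S_1/S_0.
  S_0^{−1} = 6^{−1} = 11 (mod 13), so α_err = 9·11 = 99 ≡ 8 = α_1. Error position i = 1.
  Consistency check: S_2/S_1 = 7·3 = 21 ≡ 8 = α_err ✓ (single-error assumption holds).
Step 4: error magnitude e = S_0/v_1 = S_0·∏_{j≠1}(α_1 − α_j) = 6·10 = 60 ≡ 8 (mod 13).
Step 5: correct position 1: c_1 = r_1 − e = 8 − 8 ≡ 0 (mod 13). Hence c = [0, 9, 12, 2, 7].
  Check: interpolating c through the α_i gives m(x) = 11 + 10·x (degree < 2) with m(α_i) = c_i for every i, so c is indeed a codeword.


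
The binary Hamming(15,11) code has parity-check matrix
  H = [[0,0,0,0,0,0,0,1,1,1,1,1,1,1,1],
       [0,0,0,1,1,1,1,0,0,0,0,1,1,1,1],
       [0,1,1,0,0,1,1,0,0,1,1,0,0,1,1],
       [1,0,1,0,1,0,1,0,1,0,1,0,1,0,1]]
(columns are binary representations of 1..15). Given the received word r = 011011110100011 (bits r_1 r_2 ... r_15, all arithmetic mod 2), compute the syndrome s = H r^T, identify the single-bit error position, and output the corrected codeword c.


s = (0, 1, 1, 0)^T, error position = 6, corrected codeword c = 011010110100011

Compute s = H r^T mod 2 one row at a time:
  s_1 = 1 + 0 + 1 + 0 + 0 + 0 + 1 + 1 = 4 ≡ 0 (mod 2).
  s_2 = 0 + 1 + 1 + 1 + 0 + 0 + 1 + 1 = 5 ≡ 1 (mod 2).
  s_3 = 1 + 1 + 1 + 1 + 1 + 0 + 1 + 1 = 7 ≡ 1 (mod 2).
  s_4 = 0 + 1 + 1 + 1 + 0 + 0 + 0 + 1 = 4 ≡ 0 (mod 2).
s = (0, 1, 1, 0)^T — this equals column 6 of H (binary 0110), so error is at position 6.
Correct: flip bit 6 of r = 011011110100011 to get c = 011010110100011.


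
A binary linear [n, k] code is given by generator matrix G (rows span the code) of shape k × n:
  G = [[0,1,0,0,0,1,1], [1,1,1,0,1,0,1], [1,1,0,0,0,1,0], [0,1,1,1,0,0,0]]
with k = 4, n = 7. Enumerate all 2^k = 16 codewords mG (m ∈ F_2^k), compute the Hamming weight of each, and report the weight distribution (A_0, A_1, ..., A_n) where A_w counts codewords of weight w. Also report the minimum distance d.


Weight distribution: A_0 = 1, A_2 = 2, A_3 = 4, A_4 = 5, A_5 = 4. Minimum distance d = 2.

Enumerate all 2^4 = 16 messages m ∈ F_2^4.
For each, compute codeword c = mG in F_2^7, then tally its weight.
  m = 0000 → c = 0000000, weight = 0.
  m = 1000 → c = 0100011, weight = 3.
  m = 0100 → c = 1110101, weight = 5.
  m = 1100 → c = 1010110, weight = 4.
  m = 0010 → c = 1100010, weight = 3.
  m = 1010 → c = 1000001, weight = 2.
  m = 0110 → c = 0010111, weight = 4.
  m = 1110 → c = 0110100, weight = 3.
  m = 0001 → c = 0111000, weight = 3.
  m = 1001 → c = 0011011, weight = 4.
  m = 0101 → c = 1001101, weight = 4.
  m = 1101 → c = 1101110, weight = 5.
  m = 0011 → c = 1011010, weight = 4.
  m = 1011 → c = 1111001, weight = 5.
  m = 0111 → c = 0101111, weight = 5.
  m = 1111 → c = 0001100, weight = 2.
Tally weights:
  weight 0: 1 codewords.
  weight 2: 2 codewords.
  weight 3: 4 codewords.
  weight 4: 5 codewords.
  weight 5: 4 codewords.
Minimum distance d = smallest w > 0 with A_w > 0 = 2.
Sanity: Σ A_w = 16 = 2^4 = 16 ✓.


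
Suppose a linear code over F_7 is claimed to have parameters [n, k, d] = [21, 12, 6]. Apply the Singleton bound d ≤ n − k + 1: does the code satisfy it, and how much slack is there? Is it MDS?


Singleton RHS = n − k + 1 = 10, slack = 4, bound satisfied, not MDS.

Singleton bound: d ≤ n − k + 1.
Here n = 21, k = 12, so n − k + 1 = 10.
Given d = 6, check d ≤ 10: YES.
Slack = (n − k + 1) − d = 4.
The code is NOT MDS (slack = 4 > 0).
Description: the claimed parameters are [21, 12, 6]_7; such a code would be non-MDS.


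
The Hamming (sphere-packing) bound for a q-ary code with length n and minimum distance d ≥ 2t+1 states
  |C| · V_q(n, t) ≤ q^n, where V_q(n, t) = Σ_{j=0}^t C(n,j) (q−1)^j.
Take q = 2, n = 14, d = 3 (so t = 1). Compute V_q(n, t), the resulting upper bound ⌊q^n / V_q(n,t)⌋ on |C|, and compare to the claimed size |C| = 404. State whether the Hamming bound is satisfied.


V_q(n, t) = 15, q^n = 16384, Hamming bound = 1092, |C| = 404 ≤ bound (satisfied).

Step 1: Compute V_q(n, t) = Σ_{j=0}^1 C(n, j) (q−1)^j.
  j = 0: C(14,0)·(1)^0 = 1·1 = 1.
  j = 1: C(14,1)·(1)^1 = 14·1 = 14.
  V_q(n, t) = 1 + 14 = 15.
Step 2: q^n = 2^14 = 16384.
Step 3: Hamming bound ⌊q^n / V_q(n,t)⌋ = ⌊16384/15⌋ = 1092.
Step 4: Compare |C| = 404 to 1092: satisfied.
The claimed |C| lies below the Hamming bound.


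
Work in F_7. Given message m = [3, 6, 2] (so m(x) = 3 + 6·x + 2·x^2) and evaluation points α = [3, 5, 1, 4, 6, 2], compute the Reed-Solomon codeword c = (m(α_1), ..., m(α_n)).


c = [4, 6, 4, 3, 6, 2]

Message polynomial: m(x) = 3 + 6·x + 2·x^2 (mod 7).
For each evaluation point α_i, compute m(α_i) mod 7:
  α_1 = 3: Horner steps 2 → 5 → 4, so m(3) = 4.
  α_2 = 5: Horner steps 2 → 2 → 6, so m(5) = 6.
  α_3 = 1: Horner steps 2 → 1 → 4, so m(1) = 4.
  α_4 = 4: Horner steps 2 → 0 → 3, so m(4) = 3.
  α_5 = 6: Horner steps 2 → 4 → 6, so m(6) = 6.
  α_6 = 2: Horner steps 2 → 3 → 2, so m(2) = 2.
Codeword c = [4, 6, 4, 3, 6, 2] ∈ F_7^6.


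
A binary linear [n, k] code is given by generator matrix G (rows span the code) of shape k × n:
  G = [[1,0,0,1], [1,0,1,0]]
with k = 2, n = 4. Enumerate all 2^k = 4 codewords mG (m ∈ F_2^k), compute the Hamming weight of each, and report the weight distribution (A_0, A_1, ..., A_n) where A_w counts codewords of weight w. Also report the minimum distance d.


Weight distribution: A_0 = 1, A_2 = 3. Minimum distance d = 2.

Enumerate all 2^2 = 4 messages m ∈ F_2^2.
For each, compute codeword c = mG in F_2^4, then tally its weight.
  m = 00 → c = 0000, weight = 0.
  m = 10 → c = 1001, weight = 2.
  m = 01 → c = 1010, weight = 2.
  m = 11 → c = 0011, weight = 2.
Tally weights:
  weight 0: 1 codewords.
  weight 2: 3 codewords.
Minimum distance d = smallest w > 0 with A_w > 0 = 2.
Sanity: Σ A_w = 4 = 2^2 = 4 ✓.


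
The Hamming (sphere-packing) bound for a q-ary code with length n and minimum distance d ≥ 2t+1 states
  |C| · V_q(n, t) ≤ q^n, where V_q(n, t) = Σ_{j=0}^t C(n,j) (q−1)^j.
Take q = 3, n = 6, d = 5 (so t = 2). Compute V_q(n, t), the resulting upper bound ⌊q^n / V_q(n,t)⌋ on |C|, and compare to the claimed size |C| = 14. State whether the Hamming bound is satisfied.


V_q(n, t) = 73, q^n = 729, Hamming bound = 9, |C| = 14 > bound (violated).

Step 1: Compute V_q(n, t) = Σ_{j=0}^2 C(n, j) (q−1)^j.
  j = 0: C(6,0)·(2)^0 = 1·1 = 1.
  j = 1: C(6,1)·(2)^1 = 6·2 = 12.
  j = 2: C(6,2)·(2)^2 = 15·4 = 60.
  V_q(n, t) = 1 + 12 + 60 = 73.
Step 2: q^n = 3^6 = 729.
Step 3: Hamming bound ⌊q^n / V_q(n,t)⌋ = ⌊729/73⌋ = 9.
Step 4: Compare |C| = 14 to 9: violated.
The claimed |C| lies above the Hamming bound, so no 3-ary code of length 6 with d ≥ 5 can have 14 codewords.


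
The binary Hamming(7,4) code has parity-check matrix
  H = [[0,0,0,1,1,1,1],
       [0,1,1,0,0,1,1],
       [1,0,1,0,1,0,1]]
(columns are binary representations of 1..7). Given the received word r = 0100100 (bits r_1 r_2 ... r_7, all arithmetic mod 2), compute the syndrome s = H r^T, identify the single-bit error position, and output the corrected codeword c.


s = (1, 1, 1)^T, error position = 7, corrected codeword c = 0100101

Compute s = H r^T mod 2 one row at a time:
  s_1 = 0 + 1 + 0 + 0 = 1 ≡ 1 (mod 2).
  s_2 = 1 + 0 + 0 + 0 = 1 ≡ 1 (mod 2).
  s_3 = 0 + 0 + 1 + 0 = 1 ≡ 1 (mod 2).
s = (1, 1, 1)^T — this equals column 7 of H (binary 111), so error is at position 7.
Correct: flip bit 7 of r = 0100100 to get c = 0100101.


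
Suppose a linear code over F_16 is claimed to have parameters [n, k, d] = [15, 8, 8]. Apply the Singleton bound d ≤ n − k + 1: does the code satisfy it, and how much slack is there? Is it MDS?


Singleton RHS = n − k + 1 = 8, slack = 0, bound satisfied, MDS.

Singleton bound: d ≤ n − k + 1.
Here n = 15, k = 8, so n − k + 1 = 8.
Given d = 8, check d ≤ 8: YES.
Slack = (n − k + 1) − d = 0.
The code is MDS (slack = 0).
Description: the claimed parameters are [15, 8, 8]_16; such a code would be MDS (meets Singleton bound).


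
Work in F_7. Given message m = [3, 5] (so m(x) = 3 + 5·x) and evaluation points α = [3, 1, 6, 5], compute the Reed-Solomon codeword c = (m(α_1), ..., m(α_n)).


c = [4, 1, 5, 0]

Message polynomial: m(x) = 3 + 5·x (mod 7).
For each evaluation point α_i, compute m(α_i) mod 7:
  α_1 = 3: Horner steps 5 → 4, so m(3) = 4.
  α_2 = 1: Horner steps 5 → 1, so m(1) = 1.
  α_3 = 6: Horner steps 5 → 5, so m(6) = 5.
  α_4 = 5: Horner steps 5 → 0, so m(5) = 0.
Codeword c = [4, 1, 5, 0] ∈ F_7^4.


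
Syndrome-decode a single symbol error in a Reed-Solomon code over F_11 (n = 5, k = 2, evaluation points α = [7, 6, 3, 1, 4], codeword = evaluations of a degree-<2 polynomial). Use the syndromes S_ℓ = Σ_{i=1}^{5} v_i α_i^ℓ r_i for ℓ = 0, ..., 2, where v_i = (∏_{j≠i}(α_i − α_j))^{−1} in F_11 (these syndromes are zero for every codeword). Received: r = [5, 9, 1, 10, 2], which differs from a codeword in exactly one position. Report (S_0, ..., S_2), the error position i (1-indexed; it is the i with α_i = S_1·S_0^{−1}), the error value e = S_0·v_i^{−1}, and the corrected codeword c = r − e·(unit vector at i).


S = (9, 10, 5), error at position 2, error magnitude e = 5, c = [5, 4, 1, 10, 2].

Step 1: column multipliers v_i = (∏_{j≠i}(α_i − α_j))^{−1} mod 11.
  i = 1 (α = 7): (7−6)(7−3)(7−1)(7−4) = 1·4·6·3 = 72 ≡ 6, so v_1 = 6^{−1} = 2 (mod 11).
  i = 2 (α = 6): (6−7)(6−3)(6−1)(6−4) = (−1)·3·5·2 = −30 ≡ 3, so v_2 = 3^{−1} = 4 (mod 11).
  i = 3 (α = 3): (3−7)(3−6)(3−1)(3−4) = (−4)·(−3)·2·(−1) = −24 ≡ 9, so v_3 = 9^{−1} = 5 (mod 11).
  i = 4 (α = 1): (1−7)(1−6)(1−3)(1−4) = (−6)·(−5)·(−2)·(−3) = 180 ≡ 4, so v_4 = 4^{−1} = 3 (mod 11).
  i = 5 (α = 4): (4−7)(4−6)(4−3)(4−1) = (−3)·(−2)·1·3 = 18 ≡ 7, so v_5 = 7^{−1} = 8 (mod 11).
  v = [2, 4, 5, 3, 8].
Step 2: syndromes of r = [5, 9, 1, 10, 2] (all sums mod 11).
  S_0 = Σ v_i r_i = 2·5 + 4·9 + 5·1 + 3·10 + 8·2 = 97 ≡ 9.
  S_1 = Σ v_i α_i r_i = 2·7·5 + 4·6·9 + 5·3·1 + 3·1·10 + 8·4·2 = 395 ≡ 10.
  α_i^2 mod 11 = [5, 3, 9, 1, 5].
  S_2 = Σ v_i α_i^2 r_i = 2·5·5 + 4·3·9 + 5·9·1 + 3·1·10 + 8·5·2 = 313 ≡ 5.
  S = (9, 10, 5) ≠ 0, so r is not a codeword (an error is present).
Step 3: locate the error. For a single error e at position i, S_ℓ = v_i·e·α_i^ℓ, so α_err = S_1/S_0.
  S_0^{−1} = 9^{−1} = 5 (mod 11), so α_err = 10·5 = 50 ≡ 6 = α_2. Error position i = 2.
  Consistency check: S_2/S_1 = 5·10 = 50 ≡ 6 = α_err ✓ (single-error assumption holds).
Step 4: error magnitude e = S_0/v_2 = S_0·∏_{j≠2}(α_2 − α_j) = 9·3 = 27 ≡ 5 (mod 11).
Step 5: correct position 2: c_2 = r_2 − e = 9 − 5 ≡ 4 (mod 11). Hence c = [5, 4, 1, 10, 2].
  Check: interpolating c through the α_i gives m(x) = 9 + 1·x (degree < 2) with m(α_i) = c_i for every i, so c is indeed a codeword.


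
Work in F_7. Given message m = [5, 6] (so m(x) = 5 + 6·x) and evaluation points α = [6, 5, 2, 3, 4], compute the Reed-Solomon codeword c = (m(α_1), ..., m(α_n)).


c = [6, 0, 3, 2, 1]

Message polynomial: m(x) = 5 + 6·x (mod 7).
For each evaluation point α_i, compute m(α_i) mod 7:
  α_1 = 6: Horner steps 6 → 6, so m(6) = 6.
  α_2 = 5: Horner steps 6 → 0, so m(5) = 0.
  α_3 = 2: Horner steps 6 → 3, so m(2) = 3.
  α_4 = 3: Horner steps 6 → 2, so m(3) = 2.
  α_5 = 4: Horner steps 6 → 1, so m(4) = 1.
Codeword c = [6, 0, 3, 2, 1] ∈ F_7^5.


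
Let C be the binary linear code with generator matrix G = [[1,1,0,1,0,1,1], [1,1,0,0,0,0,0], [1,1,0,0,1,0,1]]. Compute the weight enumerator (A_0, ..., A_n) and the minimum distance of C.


Weight distribution: A_0 = 1, A_2 = 2, A_3 = 2, A_4 = 1, A_5 = 2. Minimum distance d = 2.

Enumerate all 2^3 = 8 messages m ∈ F_2^3.
For each, compute codeword c = mG in F_2^7, then tally its weight.
  m = 000 → c = 0000000, weight = 0.
  m = 100 → c = 1101011, weight = 5.
  m = 010 → c = 1100000, weight = 2.
  m = 110 → c = 0001011, weight = 3.
  m = 001 → c = 1100101, weight = 4.
  m = 101 → c = 0001110, weight = 3.
  m = 011 → c = 0000101, weight = 2.
  m = 111 → c = 1101110, weight = 5.
Tally weights:
  weight 0: 1 codewords.
  weight 2: 2 codewords.
  weight 3: 2 codewords.
  weight 4: 1 codewords.
  weight 5: 2 codewords.
Minimum distance d = smallest w > 0 with A_w > 0 = 2.
Sanity: Σ A_w = 8 = 2^3 = 8 ✓.


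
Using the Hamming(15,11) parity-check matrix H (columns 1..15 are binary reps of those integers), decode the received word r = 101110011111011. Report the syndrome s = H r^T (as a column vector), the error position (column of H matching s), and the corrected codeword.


s = (1, 1, 1, 0)^T, error position = 14, corrected codeword c = 101110011111001

Compute s = H r^T mod 2 one row at a time:
  s_1 = 1 + 1 + 1 + 1 + 1 + 0 + 1 + 1 = 7 ≡ 1 (mod 2).
  s_2 = 1 + 1 + 0 + 0 + 1 + 0 + 1 + 1 = 5 ≡ 1 (mod 2).
  s_3 = 0 + 1 + 0 + 0 + 1 + 1 + 1 + 1 = 5 ≡ 1 (mod 2).
  s_4 = 1 + 1 + 1 + 0 + 1 + 1 + 0 + 1 = 6 ≡ 0 (mod 2).
s = (1, 1, 1, 0)^T — this equals column 14 of H (binary 1110), so error is at position 14.
Correct: flip bit 14 of r = 101110011111011 to get c = 101110011111001.


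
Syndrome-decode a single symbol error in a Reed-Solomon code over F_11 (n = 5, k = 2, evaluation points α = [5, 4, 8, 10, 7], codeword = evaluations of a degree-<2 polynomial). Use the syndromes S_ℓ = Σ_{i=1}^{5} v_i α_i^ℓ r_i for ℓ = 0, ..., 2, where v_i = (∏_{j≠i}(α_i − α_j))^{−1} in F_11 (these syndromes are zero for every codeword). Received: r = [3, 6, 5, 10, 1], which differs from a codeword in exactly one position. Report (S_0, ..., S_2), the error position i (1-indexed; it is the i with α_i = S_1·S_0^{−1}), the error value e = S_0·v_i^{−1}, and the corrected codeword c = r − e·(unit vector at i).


S = (10, 4, 6), error at position 5, error magnitude e = 4, c = [3, 6, 5, 10, 8].

Step 1: column multipliers v_i = (∏_{j≠i}(α_i − α_j))^{−1} mod 11.
  i = 1 (α = 5): (5−4)(5−8)(5−10)(5−7) = 1·(−3)·(−5)·(−2) = −30 ≡ 3, so v_1 = 3^{−1} = 4 (mod 11).
  i = 2 (α = 4): (4−5)(4−8)(4−10)(4−7) = (−1)·(−4)·(−6)·(−3) = 72 ≡ 6, so v_2 = 6^{−1} = 2 (mod 11).
  i = 3 (α = 8): (8−5)(8−4)(8−10)(8−7) = 3·4·(−2)·1 = −24 ≡ 9, so v_3 = 9^{−1} = 5 (mod 11).
  i = 4 (α = 10): (10−5)(10−4)(10−8)(10−7) = 5·6·2·3 = 180 ≡ 4, so v_4 = 4^{−1} = 3 (mod 11).
  i = 5 (α = 7): (7−5)(7−4)(7−8)(7−10) = 2·3·(−1)·(−3) = 18 ≡ 7, so v_5 = 7^{−1} = 8 (mod 11).
  v = [4, 2, 5, 3, 8].
Step 2: syndromes of r = [3, 6, 5, 10, 1] (all sums mod 11).
  S_0 = Σ v_i r_i = 4·3 + 2·6 + 5·5 + 3·10 + 8·1 = 87 ≡ 10.
  S_1 = Σ v_i α_i r_i = 4·5·3 + 2·4·6 + 5·8·5 + 3·10·10 + 8·7·1 = 664 ≡ 4.
  α_i^2 mod 11 = [3, 5, 9, 1, 5].
  S_2 = Σ v_i α_i^2 r_i = 4·3·3 + 2·5·6 + 5·9·5 + 3·1·10 + 8·5·1 = 391 ≡ 6.
  S = (10, 4, 6) ≠ 0, so r is not a codeword (an error is present).
Step 3: locate the error. For a single error e at position i, S_ℓ = v_i·e·α_i^ℓ, so α_err = S_1/S_0.
  S_0^{−1} = 10^{−1} = 10 (mod 11), so α_err = 4·10 = 40 ≡ 7 = α_5. Error position i = 5.
  Consistency check: S_2/S_1 = 6·3 = 18 ≡ 7 = α_err ✓ (single-error assumption holds).
Step 4: error magnitude e = S_0/v_5 = S_0·∏_{j≠5}(α_5 − α_j) = 10·7 = 70 ≡ 4 (mod 11).
Step 5: correct position 5: c_5 = r_5 − e = 1 − 4 ≡ 8 (mod 11). Hence c = [3, 6, 5, 10, 8].
  Check: interpolating c through the α_i gives m(x) = 7 + 8·x (degree < 2) with m(α_i) = c_i for every i, so c is indeed a codeword.


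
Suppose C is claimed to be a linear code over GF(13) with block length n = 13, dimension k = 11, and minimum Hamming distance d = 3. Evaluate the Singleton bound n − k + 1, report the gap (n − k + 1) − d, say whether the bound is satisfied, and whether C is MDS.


Singleton RHS = n − k + 1 = 3, slack = 0, bound satisfied, MDS.

Singleton bound: d ≤ n − k + 1.
Here n = 13, k = 11, so n − k + 1 = 3.
Given d = 3, check d ≤ 3: YES.
Slack = (n − k + 1) − d = 0.
The code is MDS (slack = 0).
Description: the claimed parameters are [13, 11, 3]_13; such a code would be MDS (meets Singleton bound).


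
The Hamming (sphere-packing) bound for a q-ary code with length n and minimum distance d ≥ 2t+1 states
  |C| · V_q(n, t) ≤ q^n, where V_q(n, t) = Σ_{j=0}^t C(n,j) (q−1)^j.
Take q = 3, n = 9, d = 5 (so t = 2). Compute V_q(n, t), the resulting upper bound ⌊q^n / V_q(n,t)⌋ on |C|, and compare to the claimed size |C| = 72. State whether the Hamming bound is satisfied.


V_q(n, t) = 163, q^n = 19683, Hamming bound = 120, |C| = 72 ≤ bound (satisfied).

Step 1: Compute V_q(n, t) = Σ_{j=0}^2 C(n, j) (q−1)^j.
  j = 0: C(9,0)·(2)^0 = 1·1 = 1.
  j = 1: C(9,1)·(2)^1 = 9·2 = 18.
  j = 2: C(9,2)·(2)^2 = 36·4 = 144.
  V_q(n, t) = 1 + 18 + 144 = 163.
Step 2: q^n = 3^9 = 19683.
Step 3: Hamming bound ⌊q^n / V_q(n,t)⌋ = ⌊19683/163⌋ = 120.
Step 4: Compare |C| = 72 to 120: satisfied.
The claimed |C| lies below the Hamming bound.


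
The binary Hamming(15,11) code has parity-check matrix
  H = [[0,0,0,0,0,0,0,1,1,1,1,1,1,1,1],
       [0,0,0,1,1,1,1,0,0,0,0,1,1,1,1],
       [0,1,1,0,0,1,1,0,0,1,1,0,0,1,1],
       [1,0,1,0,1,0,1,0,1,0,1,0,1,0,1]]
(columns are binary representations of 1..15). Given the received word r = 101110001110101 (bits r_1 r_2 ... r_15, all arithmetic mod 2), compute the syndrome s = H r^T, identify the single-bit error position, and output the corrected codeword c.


s = (1, 0, 0, 1)^T, error position = 9, corrected codeword c = 101110000110101

Compute s = H r^T mod 2 one row at a time:
  s_1 = 0 + 1 + 1 + 1 + 0 + 1 + 0 + 1 = 5 ≡ 1 (mod 2).
  s_2 = 1 + 1 + 0 + 0 + 0 + 1 + 0 + 1 = 4 ≡ 0 (mod 2).
  s_3 = 0 + 1 + 0 + 0 + 1 + 1 + 0 + 1 = 4 ≡ 0 (mod 2).
  s_4 = 1 + 1 + 1 + 0 + 1 + 1 + 1 + 1 = 7 ≡ 1 (mod 2).
s = (1, 0, 0, 1)^T — this equals column 9 of H (binary 1001), so error is at position 9.
Correct: flip bit 9 of r = 101110001110101 to get c = 101110000110101.
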